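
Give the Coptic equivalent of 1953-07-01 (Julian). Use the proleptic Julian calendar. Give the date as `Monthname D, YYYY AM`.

Julian Day Number of the source date = 2434573.
Converting JDN 2434573 to the Coptic calendar gives 7 Epip 1669 AM.

Epip 7, 1669 AM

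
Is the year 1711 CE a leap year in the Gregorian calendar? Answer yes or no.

1711 is not divisible by 4, so it is a common year.

no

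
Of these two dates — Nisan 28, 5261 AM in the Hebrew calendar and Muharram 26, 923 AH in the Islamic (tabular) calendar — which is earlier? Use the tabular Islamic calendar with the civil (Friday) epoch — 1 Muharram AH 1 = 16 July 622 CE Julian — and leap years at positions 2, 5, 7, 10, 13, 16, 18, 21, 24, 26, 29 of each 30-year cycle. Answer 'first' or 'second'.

first

Converting both to JDN: 2269404 vs 2275191; the smaller is the first.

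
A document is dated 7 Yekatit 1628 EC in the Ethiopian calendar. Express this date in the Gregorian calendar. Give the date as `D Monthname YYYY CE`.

Julian Day Number of the source date = 2318639.
Converting JDN 2318639 to the Gregorian calendar gives 12 February 1636 CE.

12 February 1636 CE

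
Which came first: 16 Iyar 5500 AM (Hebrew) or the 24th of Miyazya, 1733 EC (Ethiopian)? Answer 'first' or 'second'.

The two dates have Julian Day Numbers 2356715 and 2357067 respectively.
Since 2356715 < 2357067, the first date comes first.

first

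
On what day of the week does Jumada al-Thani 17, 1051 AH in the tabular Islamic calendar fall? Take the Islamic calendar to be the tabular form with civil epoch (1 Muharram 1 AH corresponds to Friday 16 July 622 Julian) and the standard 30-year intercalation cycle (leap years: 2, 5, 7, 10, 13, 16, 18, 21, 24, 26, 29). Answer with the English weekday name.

Monday

In the Gregorian calendar this is 23 September 1641 (JDN 2320689).
JDN 2320689 mod 7 = 0, and JDN 0 was a Monday, so this is a Monday.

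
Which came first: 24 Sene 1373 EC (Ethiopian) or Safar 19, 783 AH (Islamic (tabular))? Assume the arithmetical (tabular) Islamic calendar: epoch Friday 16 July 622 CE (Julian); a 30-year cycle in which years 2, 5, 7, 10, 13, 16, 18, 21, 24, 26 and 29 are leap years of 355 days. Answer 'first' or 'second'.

second

First date → JDN 2225637; second date → JDN 2225603.
JDN 2225603 < JDN 2225637, so the second date is earlier.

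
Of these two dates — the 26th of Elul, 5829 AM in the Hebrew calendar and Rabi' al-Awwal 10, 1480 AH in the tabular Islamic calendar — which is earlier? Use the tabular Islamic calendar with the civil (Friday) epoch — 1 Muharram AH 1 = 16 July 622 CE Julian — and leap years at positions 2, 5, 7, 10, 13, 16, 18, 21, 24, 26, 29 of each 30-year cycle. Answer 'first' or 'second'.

second

Converting both to JDN: 2477002 vs 2472616; the smaller is the second.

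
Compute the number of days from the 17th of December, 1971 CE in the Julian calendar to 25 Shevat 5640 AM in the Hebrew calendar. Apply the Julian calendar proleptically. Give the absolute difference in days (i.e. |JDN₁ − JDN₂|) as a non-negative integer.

JDN of the first date = 2441316.
JDN of the second date = 2407753.
|2407753 − 2441316| = 33563.

33563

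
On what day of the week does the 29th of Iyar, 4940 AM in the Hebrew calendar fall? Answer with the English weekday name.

Monday

In the proleptic Gregorian calendar this is 2 June 1180 (JDN 2152199).
Since JDN mod 7 = 0 (0 = Monday), the day is Monday.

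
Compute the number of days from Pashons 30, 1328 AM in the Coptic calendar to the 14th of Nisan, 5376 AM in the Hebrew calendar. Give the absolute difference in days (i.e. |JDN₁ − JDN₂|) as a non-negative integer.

1397

First date → JDN 2309986; second date → JDN 2311383.
The interval is |2309986 − 2311383| = 1397 days.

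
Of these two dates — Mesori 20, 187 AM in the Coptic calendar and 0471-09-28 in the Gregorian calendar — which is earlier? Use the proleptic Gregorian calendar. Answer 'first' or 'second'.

The two dates have Julian Day Numbers 1893315 and 1893360 respectively.
Since 1893315 < 1893360, the first date comes first.

first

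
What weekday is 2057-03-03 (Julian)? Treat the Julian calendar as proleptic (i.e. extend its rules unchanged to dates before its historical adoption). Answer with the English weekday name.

Friday

Equivalently 16 March 2057 Gregorian, JDN 2472439.
Since JDN mod 7 = 4 (0 = Monday), the day is Friday.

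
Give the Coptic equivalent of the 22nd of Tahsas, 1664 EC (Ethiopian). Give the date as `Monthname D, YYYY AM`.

Julian Day Number of the source date = 2331743.
Converting JDN 2331743 to the Coptic calendar gives 22 Koiak 1388 AM.

Koiak 22, 1388 AM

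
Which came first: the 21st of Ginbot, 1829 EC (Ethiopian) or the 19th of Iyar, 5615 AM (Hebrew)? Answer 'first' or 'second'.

First date → JDN 2392158; second date → JDN 2398711.
JDN 2392158 < JDN 2398711, so the first date is earlier.

first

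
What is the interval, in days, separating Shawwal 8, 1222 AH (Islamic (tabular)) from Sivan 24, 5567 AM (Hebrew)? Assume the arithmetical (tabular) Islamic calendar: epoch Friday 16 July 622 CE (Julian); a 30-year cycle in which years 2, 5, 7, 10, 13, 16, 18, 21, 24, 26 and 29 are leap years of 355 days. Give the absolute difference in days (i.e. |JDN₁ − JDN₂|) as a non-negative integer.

First date → JDN 2381395; second date → JDN 2381233.
The interval is |2381395 − 2381233| = 162 days.

162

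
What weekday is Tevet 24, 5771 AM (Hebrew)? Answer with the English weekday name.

Friday

Equivalently 31 December 2010 Gregorian, JDN 2455562.
2455562 ≡ 4 (mod 7); counting from Monday = 0 gives Friday.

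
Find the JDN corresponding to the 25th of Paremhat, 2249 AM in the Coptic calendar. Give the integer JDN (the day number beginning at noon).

2646316

Equivalently 7 April 2533 (Gregorian).
JDN 2400001 is 17 November 1858 CE (Gregorian), MJD 0; the target day is +246315 days from there, so JDN = 2646316.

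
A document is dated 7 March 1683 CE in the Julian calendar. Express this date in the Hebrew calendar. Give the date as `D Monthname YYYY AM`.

19 Adar 5443 AM

Both dates share Julian Day Number 2335839; in the Hebrew calendar that is 19 Adar 5443 AM.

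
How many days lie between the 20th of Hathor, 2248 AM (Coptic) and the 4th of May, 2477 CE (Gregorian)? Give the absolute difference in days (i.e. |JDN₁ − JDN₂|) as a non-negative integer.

19936

First date → JDN 2645826; second date → JDN 2625890.
The interval is |2645826 − 2625890| = 19936 days.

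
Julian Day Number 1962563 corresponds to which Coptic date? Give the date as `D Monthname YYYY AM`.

20 Paremhat 377 AM

JDN 1962563 is 19 March 661 in the proleptic Gregorian calendar.
In the Coptic calendar that day is 20 Paremhat 377 AM.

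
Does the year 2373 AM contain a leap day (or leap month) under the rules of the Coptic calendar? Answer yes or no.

no

2373 mod 4 = 1; in the Coptic calendar a year is leap when year mod 4 = 3, so it is a common year.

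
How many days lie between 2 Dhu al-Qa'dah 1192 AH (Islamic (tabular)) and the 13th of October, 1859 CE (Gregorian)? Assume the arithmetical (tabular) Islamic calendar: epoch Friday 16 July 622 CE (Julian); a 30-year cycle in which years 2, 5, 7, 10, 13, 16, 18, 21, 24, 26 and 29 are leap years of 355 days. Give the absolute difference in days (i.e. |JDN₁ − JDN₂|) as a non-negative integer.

29544

First date → JDN 2370787; second date → JDN 2400331.
The interval is |2370787 − 2400331| = 29544 days.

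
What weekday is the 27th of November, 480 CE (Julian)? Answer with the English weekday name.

Thursday

This is JDN 1896709 (28 November 480 Gregorian).
Since JDN mod 7 = 3 (0 = Monday), the day is Thursday.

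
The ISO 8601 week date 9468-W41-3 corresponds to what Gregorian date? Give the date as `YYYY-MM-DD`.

9468-10-07

ISO week 1 of 9468 is the week containing the first Thursday of 9468.
Week 41, day 3 (Wednesday) lands on 9468-10-07.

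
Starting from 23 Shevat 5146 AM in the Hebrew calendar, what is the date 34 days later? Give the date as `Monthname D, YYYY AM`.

JDN of 23 Shevat 5146 AM = 2227319.
2227319 + 34 = 2227353.
JDN 2227353 in the Hebrew calendar is Adar 27, 5146 AM.

Adar 27, 5146 AM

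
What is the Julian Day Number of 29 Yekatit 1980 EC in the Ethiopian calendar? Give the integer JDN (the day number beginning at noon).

2447229

In the Gregorian calendar the same day is 8 March 1988.
JDN 2451545 is 1 January 2000 CE (Gregorian); the target day is −4316 days from there, so JDN = 2447229.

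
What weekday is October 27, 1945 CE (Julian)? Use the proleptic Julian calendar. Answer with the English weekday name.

Friday

Equivalently 9 November 1945 Gregorian, JDN 2431769.
2431769 ≡ 4 (mod 7); counting from Monday = 0 gives Friday.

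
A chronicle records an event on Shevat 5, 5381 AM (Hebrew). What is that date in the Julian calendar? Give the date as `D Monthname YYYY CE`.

17 January 1621 CE

The source date corresponds to 27 January 1621 in the Gregorian calendar (JDN 2313145).
That day falls on 17 January 1621 CE in the Julian calendar.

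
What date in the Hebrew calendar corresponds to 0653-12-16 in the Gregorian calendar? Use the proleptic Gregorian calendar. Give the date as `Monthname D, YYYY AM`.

Tevet 17, 4414 AM

Both dates share Julian Day Number 1959913; in the Hebrew calendar that is 17 Tevet 4414 AM.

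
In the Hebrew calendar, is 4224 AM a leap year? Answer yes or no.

Hebrew year 4224 is year 6 of its 19-year Metonic cycle; leap years are at positions 3, 6, 8, 11, 14, 17, 19, so it is a leap year (13 months).

yes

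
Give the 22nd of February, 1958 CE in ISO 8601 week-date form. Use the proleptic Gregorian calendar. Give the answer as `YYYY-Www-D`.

1958-W08-6

The weekday is Saturday (ISO weekday 6).
That Saturday belongs to ISO week 8 of ISO year 1958.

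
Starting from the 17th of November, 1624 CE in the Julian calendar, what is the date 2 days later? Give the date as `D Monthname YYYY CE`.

19 November 1624 CE

Counting 2 days forward from JDN 2314545 reaches JDN 2314547, which is 19 November 1624 CE.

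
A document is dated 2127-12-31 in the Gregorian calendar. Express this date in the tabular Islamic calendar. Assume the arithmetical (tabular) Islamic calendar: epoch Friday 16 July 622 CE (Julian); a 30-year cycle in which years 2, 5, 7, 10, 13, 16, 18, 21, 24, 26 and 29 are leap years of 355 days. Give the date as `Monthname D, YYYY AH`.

Julian Day Number of the source date = 2498295.
Converting JDN 2498295 to the tabular Islamic calendar gives 26 Sha'ban 1552 AH.

Sha'ban 26, 1552 AH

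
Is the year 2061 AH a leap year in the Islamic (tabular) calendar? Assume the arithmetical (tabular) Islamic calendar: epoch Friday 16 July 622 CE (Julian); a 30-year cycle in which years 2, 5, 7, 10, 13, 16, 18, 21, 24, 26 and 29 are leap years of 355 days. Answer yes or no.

Year 2061 AH is year 21 of its 30-year cycle; leap positions are 2, 5, 7, 10, 13, 16, 18, 21, 24, 26, 29, so it is a leap year (355 days).

yes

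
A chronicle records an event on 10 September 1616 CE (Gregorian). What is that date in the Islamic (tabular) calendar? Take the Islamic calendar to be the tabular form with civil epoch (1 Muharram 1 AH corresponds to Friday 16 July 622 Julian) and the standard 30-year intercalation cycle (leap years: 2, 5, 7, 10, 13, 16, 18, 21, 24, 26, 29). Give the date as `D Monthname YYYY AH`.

28 Sha'ban 1025 AH

Both dates share Julian Day Number 2311545; in the tabular Islamic calendar that is 28 Sha'ban 1025 AH.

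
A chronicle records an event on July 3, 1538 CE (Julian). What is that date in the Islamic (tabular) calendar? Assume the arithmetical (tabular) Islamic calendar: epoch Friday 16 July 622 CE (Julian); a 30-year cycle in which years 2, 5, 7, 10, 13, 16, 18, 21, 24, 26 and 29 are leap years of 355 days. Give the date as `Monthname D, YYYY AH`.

Safar 5, 945 AH

Julian Day Number of the source date = 2282996.
Converting JDN 2282996 to the tabular Islamic calendar gives 5 Safar 945 AH.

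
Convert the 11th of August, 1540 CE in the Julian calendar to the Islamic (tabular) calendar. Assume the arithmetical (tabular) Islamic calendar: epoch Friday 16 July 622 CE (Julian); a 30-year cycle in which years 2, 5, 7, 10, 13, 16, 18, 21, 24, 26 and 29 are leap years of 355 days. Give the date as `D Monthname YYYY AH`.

Both dates share Julian Day Number 2283766; in the tabular Islamic calendar that is 7 Rabi' al-Thani 947 AH.

7 Rabi' al-Thani 947 AH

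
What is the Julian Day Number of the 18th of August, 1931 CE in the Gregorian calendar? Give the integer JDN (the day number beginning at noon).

2426572

JDN 2299161 is 15 October 1582 CE (Gregorian); the target day is +127411 days from there, so JDN = 2426572.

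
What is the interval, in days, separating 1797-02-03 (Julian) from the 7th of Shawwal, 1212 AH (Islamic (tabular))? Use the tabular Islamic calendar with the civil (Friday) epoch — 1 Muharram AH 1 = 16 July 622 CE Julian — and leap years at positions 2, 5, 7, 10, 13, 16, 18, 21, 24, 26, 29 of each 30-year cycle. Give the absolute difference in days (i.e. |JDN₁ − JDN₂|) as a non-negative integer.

JDN of the first date = 2377446.
JDN of the second date = 2377850.
|2377850 − 2377446| = 404.

404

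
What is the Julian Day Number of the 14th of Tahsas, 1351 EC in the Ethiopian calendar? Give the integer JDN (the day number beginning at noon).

2217411

In the proleptic Gregorian calendar the same day is 18 December 1358.
JDN 2299161 is 15 October 1582 CE (Gregorian); the target day is −81750 days from there, so JDN = 2217411.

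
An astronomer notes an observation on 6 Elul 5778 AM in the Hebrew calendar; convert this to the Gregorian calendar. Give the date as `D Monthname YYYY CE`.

Julian Day Number of the source date = 2458348.
Converting JDN 2458348 to the Gregorian calendar gives 17 August 2018 CE.

17 August 2018 CE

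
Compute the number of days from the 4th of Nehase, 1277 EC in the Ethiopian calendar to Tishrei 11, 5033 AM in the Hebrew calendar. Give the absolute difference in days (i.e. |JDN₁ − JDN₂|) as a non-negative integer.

4708

JDN of the first date = 2190613.
JDN of the second date = 2185905.
|2185905 − 2190613| = 4708.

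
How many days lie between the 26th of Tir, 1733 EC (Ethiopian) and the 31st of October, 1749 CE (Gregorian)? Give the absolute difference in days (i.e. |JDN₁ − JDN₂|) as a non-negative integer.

First date → JDN 2356979; second date → JDN 2360173.
The interval is |2356979 − 2360173| = 3194 days.

3194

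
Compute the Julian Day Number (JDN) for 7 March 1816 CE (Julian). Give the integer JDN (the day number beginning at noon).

2384418

In the Gregorian calendar the same day is 19 March 1816.
JDN 2400001 is 17 November 1858 CE (Gregorian), MJD 0; the target day is −15583 days from there, so JDN = 2384418.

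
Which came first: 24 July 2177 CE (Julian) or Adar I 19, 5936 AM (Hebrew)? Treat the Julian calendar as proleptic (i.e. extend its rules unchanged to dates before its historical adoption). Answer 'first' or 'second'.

Converting both to JDN: 2516412 vs 2515888; the smaller is the second.

second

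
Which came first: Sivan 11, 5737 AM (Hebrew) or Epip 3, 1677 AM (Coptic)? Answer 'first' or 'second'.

First date → JDN 2443292; second date → JDN 2437491.
JDN 2437491 < JDN 2443292, so the second date is earlier.

second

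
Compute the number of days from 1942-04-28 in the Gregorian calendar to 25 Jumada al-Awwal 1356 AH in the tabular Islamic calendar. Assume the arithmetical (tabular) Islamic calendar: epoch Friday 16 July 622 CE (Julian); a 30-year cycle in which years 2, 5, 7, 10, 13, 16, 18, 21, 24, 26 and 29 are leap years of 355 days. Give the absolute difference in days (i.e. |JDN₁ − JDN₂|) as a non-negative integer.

1729

First date → JDN 2430478; second date → JDN 2428749.
The interval is |2430478 − 2428749| = 1729 days.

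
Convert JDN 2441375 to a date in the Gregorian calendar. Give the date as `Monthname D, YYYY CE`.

February 27, 1972 CE

JDN 2451545 is 1 Jan 2000; 2441375 is −10170 days from there.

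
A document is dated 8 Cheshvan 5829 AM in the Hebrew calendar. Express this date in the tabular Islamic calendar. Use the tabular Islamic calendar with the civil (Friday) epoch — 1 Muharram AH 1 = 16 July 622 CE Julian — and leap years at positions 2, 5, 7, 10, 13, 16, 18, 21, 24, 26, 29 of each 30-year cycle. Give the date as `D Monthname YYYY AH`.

8 Ramadan 1491 AH

The source date corresponds to 3 November 2068 in the Gregorian calendar (JDN 2476689).
That day falls on 8 Ramadan 1491 AH in the tabular Islamic calendar.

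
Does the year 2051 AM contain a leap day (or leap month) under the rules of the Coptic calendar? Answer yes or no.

yes

2051 mod 4 = 3; in the Coptic calendar a year is leap when year mod 4 = 3, so it is a leap year.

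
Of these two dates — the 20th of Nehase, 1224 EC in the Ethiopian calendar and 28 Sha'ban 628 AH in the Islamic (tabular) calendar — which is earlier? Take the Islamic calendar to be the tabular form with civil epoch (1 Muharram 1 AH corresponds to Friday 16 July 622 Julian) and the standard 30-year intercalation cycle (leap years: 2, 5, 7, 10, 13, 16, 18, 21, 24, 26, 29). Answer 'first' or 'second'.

second

First date → JDN 2171271; second date → JDN 2170862.
JDN 2170862 < JDN 2171271, so the second date is earlier.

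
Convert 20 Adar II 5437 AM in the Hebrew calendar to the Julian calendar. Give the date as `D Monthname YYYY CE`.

14 March 1677 CE

Both dates share Julian Day Number 2333655; in the Julian calendar that is 14 March 1677 CE.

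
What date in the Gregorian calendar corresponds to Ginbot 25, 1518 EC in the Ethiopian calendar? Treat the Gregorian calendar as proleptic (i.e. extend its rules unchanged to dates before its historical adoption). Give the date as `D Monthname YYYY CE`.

30 May 1526 CE

Both dates share Julian Day Number 2278569; in the Gregorian calendar that is 30 May 1526 CE.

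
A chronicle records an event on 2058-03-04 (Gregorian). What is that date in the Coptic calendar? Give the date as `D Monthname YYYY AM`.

25 Meshir 1774 AM

Julian Day Number of the source date = 2472792.
Converting JDN 2472792 to the Coptic calendar gives 25 Meshir 1774 AM.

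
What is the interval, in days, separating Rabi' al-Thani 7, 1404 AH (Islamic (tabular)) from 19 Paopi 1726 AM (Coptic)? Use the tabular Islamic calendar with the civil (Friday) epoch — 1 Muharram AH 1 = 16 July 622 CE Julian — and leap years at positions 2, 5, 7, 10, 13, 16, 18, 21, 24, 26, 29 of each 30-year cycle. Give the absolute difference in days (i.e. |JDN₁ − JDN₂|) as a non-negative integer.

JDN of the first date = 2445711.
JDN of the second date = 2455134.
|2455134 − 2445711| = 9423.

9423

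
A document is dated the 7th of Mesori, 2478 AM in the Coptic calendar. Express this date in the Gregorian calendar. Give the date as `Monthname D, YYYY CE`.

Both dates share Julian Day Number 2730090; in the Gregorian calendar that is 19 August 2762 CE.

August 19, 2762 CE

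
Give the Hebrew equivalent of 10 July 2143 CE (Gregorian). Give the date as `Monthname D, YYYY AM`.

Both dates share Julian Day Number 2503965; in the Hebrew calendar that is 27 Tammuz 5903 AM.

Tammuz 27, 5903 AM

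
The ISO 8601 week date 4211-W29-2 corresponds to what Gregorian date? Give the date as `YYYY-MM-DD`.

ISO week 1 of 4211 is the week containing the first Thursday of 4211.
Week 29, day 2 (Tuesday) lands on 4211-07-16.

4211-07-16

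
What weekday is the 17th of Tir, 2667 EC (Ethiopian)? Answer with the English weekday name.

Saturday

Equivalently 30 January 2675 Gregorian, JDN 2698113.
JDN 2698113 mod 7 = 5, and JDN 0 was a Monday, so this is a Saturday.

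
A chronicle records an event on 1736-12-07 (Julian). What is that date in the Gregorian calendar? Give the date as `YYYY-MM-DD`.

The Julian–Gregorian offset here is 11 days (Julian trailing).
7 December 1736 Julian + 11 days → 18 December 1736 Gregorian.

1736-12-18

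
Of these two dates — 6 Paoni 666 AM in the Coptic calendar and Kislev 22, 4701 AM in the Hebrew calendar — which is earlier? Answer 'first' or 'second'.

First date → JDN 2068196; second date → JDN 2064722.
JDN 2064722 < JDN 2068196, so the second date is earlier.

second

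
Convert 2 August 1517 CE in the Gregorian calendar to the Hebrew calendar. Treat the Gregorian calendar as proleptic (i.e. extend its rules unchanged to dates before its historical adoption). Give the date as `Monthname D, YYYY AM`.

Both dates share Julian Day Number 2275346; in the Hebrew calendar that is 4 Av 5277 AM.

Av 4, 5277 AM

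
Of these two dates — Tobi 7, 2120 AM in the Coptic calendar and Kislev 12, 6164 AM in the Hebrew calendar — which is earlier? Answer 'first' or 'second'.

Converting both to JDN: 2599121 vs 2599068; the smaller is the second.

second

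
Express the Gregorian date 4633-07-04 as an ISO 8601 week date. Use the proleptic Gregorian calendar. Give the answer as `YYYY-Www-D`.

The weekday is Thursday (ISO weekday 4).
That Thursday belongs to ISO week 27 of ISO year 4633.

4633-W27-4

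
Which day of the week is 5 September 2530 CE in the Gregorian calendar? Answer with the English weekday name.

Since JDN mod 7 = 1 (0 = Monday), the day is Tuesday.

Tuesday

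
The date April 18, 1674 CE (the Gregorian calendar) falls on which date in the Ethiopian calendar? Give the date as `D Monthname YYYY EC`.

13 Miyazya 1666 EC

Julian Day Number of the source date = 2332584.
Converting JDN 2332584 to the Ethiopian calendar gives 13 Miyazya 1666 EC.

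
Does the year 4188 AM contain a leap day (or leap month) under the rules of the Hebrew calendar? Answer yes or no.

Hebrew year 4188 is year 8 of its 19-year Metonic cycle; leap years are at positions 3, 6, 8, 11, 14, 17, 19, so it is a leap year (13 months).

yes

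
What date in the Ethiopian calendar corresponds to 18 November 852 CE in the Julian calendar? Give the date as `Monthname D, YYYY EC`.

Hidar 22, 845 EC

Julian Day Number of the source date = 2032573.
Converting JDN 2032573 to the Ethiopian calendar gives 22 Hidar 845 EC.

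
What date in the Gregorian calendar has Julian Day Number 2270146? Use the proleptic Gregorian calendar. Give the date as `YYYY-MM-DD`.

1503-05-08

Counting from JDN 2299161 = 15 Oct 1582 gives an offset of -29015 days.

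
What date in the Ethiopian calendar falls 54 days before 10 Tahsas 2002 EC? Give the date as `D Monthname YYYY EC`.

16 Tikimt 2002 EC

Counting 54 days back from JDN 2455185 reaches JDN 2455131, which is 16 Tikimt 2002 EC.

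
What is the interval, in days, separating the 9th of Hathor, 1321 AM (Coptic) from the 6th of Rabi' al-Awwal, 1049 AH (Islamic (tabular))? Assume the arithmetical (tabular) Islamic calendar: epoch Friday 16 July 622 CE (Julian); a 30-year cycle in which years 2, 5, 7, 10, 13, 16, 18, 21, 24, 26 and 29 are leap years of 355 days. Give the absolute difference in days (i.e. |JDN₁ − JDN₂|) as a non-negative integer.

12652

JDN of the first date = 2307228.
JDN of the second date = 2319880.
|2319880 − 2307228| = 12652.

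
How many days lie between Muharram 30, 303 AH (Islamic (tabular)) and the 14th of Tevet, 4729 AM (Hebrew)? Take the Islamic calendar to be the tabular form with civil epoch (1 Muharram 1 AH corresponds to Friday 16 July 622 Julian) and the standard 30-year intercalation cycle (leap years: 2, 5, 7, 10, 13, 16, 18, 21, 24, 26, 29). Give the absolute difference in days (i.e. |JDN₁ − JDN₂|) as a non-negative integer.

19474

JDN of the first date = 2055488.
JDN of the second date = 2074962.
|2074962 − 2055488| = 19474.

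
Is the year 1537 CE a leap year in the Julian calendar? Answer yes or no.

1537 mod 4 = 1, so it is a common year in the Julian calendar.

no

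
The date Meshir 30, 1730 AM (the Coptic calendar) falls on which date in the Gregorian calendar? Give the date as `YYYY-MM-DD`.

Both dates share Julian Day Number 2456726; in the Gregorian calendar that is 9 March 2014 CE.

2014-03-09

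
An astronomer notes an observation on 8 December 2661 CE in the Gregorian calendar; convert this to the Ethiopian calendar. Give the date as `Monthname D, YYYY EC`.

Julian Day Number of the source date = 2693312.
Converting JDN 2693312 to the Ethiopian calendar gives 24 Hidar 2654 EC.

Hidar 24, 2654 EC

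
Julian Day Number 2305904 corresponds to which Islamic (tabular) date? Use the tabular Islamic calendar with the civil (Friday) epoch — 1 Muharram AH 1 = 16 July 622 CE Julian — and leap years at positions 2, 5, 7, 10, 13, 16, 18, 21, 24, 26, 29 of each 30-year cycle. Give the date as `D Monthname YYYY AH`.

27 Ramadan 1009 AH

JDN 2305904 is 1 April 1601 in the Gregorian calendar.
In the tabular Islamic calendar that day is 27 Ramadan 1009 AH.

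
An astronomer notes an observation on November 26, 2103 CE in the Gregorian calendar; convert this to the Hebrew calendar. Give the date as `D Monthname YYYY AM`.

26 Cheshvan 5864 AM

Julian Day Number of the source date = 2489494.
Converting JDN 2489494 to the Hebrew calendar gives 26 Cheshvan 5864 AM.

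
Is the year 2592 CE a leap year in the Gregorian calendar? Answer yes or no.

yes

2592 is divisible by 4 and not by 100, so it is a leap year.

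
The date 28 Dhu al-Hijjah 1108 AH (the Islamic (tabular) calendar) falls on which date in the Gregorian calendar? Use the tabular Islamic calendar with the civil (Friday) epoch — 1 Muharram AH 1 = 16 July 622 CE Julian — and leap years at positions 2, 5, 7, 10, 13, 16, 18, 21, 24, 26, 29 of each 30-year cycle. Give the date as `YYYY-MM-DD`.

1697-07-18

Julian Day Number of the source date = 2341076.
Converting JDN 2341076 to the Gregorian calendar gives 18 July 1697 CE.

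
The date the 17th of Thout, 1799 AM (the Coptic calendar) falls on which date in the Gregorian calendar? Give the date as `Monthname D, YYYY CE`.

September 27, 2082 CE

Both dates share Julian Day Number 2481765; in the Gregorian calendar that is 27 September 2082 CE.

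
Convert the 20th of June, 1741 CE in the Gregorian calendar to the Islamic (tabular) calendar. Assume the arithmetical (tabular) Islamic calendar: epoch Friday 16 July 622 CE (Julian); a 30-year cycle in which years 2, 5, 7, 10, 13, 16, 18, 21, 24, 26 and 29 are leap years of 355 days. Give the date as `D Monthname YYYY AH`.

Julian Day Number of the source date = 2357118.
Converting JDN 2357118 to the tabular Islamic calendar gives 5 Rabi' al-Thani 1154 AH.

5 Rabi' al-Thani 1154 AH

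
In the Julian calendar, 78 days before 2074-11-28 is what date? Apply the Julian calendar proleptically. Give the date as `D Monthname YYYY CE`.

Counting 78 days back from JDN 2478918 reaches JDN 2478840, which is 11 September 2074 CE.

11 September 2074 CE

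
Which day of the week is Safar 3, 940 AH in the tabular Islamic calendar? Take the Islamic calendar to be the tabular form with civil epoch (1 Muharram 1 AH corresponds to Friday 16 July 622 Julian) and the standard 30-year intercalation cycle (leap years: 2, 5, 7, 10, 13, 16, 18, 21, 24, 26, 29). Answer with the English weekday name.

This is JDN 2281222 (3 September 1533 Gregorian).
Since JDN mod 7 = 6 (0 = Monday), the day is Sunday.

Sunday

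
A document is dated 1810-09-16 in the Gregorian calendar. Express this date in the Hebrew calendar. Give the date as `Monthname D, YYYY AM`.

Elul 17, 5570 AM

Both dates share Julian Day Number 2382407; in the Hebrew calendar that is 17 Elul 5570 AM.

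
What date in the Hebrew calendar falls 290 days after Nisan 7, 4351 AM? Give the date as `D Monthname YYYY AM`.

The starting date is JDN 1937016; 1937016 + 290 = 1937306.
JDN 1937306 corresponds to 1 Shevat 4352 AM.

1 Shevat 4352 AM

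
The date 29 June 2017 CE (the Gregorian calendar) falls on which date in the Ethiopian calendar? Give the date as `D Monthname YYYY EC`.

22 Sene 2009 EC

Both dates share Julian Day Number 2457934; in the Ethiopian calendar that is 22 Sene 2009 EC.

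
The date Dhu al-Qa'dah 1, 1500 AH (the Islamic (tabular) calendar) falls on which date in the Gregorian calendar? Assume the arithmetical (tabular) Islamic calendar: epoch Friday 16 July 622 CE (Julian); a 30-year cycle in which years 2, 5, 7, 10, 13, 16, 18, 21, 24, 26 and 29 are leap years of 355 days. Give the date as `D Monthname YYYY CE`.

19 September 2077 CE

Julian Day Number of the source date = 2479931.
Converting JDN 2479931 to the Gregorian calendar gives 19 September 2077 CE.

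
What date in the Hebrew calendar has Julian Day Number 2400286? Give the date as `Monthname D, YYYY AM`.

JDN 2400286 is 29 August 1859 in the Gregorian calendar.
In the Hebrew calendar that day is Av 29, 5619 AM.

Av 29, 5619 AM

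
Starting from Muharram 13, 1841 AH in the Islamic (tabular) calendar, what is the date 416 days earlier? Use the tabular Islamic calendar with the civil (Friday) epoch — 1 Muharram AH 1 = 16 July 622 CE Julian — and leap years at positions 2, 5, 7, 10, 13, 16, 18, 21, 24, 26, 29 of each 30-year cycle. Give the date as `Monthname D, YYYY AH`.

JDN of Muharram 13, 1841 AH = 2600487.
2600487 − 416 = 2600071.
JDN 2600071 in the tabular Islamic calendar is Dhu al-Qa'dah 11, 1839 AH.

Dhu al-Qa'dah 11, 1839 AH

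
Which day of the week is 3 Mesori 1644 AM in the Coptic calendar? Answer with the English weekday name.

This is JDN 2425468 (9 August 1928 Gregorian).
Since JDN mod 7 = 3 (0 = Monday), the day is Thursday.

Thursday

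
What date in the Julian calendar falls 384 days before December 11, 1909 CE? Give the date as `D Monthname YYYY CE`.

22 November 1908 CE

JDN of December 11, 1909 CE = 2418665.
2418665 − 384 = 2418281.
JDN 2418281 in the Julian calendar is 22 November 1908 CE.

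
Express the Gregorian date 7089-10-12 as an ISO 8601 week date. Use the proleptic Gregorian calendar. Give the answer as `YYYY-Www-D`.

The weekday is Saturday (ISO weekday 6).
That Saturday belongs to ISO week 41 of ISO year 7089.

7089-W41-6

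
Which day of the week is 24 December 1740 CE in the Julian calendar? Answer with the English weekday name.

Wednesday

Equivalently 4 January 1741 Gregorian, JDN 2356951.
Since JDN mod 7 = 2 (0 = Monday), the day is Wednesday.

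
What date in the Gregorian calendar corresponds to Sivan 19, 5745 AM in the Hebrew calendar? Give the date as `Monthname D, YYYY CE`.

June 8, 1985 CE

Both dates share Julian Day Number 2446225; in the Gregorian calendar that is 8 June 1985 CE.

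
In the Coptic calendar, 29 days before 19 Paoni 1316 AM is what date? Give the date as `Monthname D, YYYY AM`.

Pashons 20, 1316 AM

Counting 29 days back from JDN 2305622 reaches JDN 2305593, which is Pashons 20, 1316 AM.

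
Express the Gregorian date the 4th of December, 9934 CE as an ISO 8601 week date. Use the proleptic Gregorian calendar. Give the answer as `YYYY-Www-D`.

The weekday is Tuesday (ISO weekday 2).
That Tuesday belongs to ISO week 49 of ISO year 9934.

9934-W49-2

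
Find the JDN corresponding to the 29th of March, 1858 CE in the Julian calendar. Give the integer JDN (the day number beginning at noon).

2399780

Equivalently 10 April 1858 (Gregorian).
JDN 2451545 is 1 January 2000 CE (Gregorian); the target day is −51765 days from there, so JDN = 2399780.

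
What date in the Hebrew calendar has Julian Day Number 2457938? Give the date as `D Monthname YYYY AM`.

9 Tammuz 5777 AM

The Gregorian equivalent of JDN 2457938 is 3 July 2017.
In the Hebrew calendar that day is 9 Tammuz 5777 AM.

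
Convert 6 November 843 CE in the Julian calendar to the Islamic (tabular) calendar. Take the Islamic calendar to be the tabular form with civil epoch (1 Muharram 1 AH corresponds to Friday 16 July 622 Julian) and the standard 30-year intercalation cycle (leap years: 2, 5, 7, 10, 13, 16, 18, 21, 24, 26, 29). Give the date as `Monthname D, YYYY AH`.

Safar 8, 229 AH

Julian Day Number of the source date = 2029273.
Converting JDN 2029273 to the tabular Islamic calendar gives 8 Safar 229 AH.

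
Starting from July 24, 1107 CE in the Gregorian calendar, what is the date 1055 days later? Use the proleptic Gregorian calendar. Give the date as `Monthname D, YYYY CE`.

The starting date is JDN 2125587; 2125587 + 1055 = 2126642.
JDN 2126642 corresponds to June 13, 1110 CE.

June 13, 1110 CE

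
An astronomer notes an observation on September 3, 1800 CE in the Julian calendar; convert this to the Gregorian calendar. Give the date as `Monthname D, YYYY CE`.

The Julian–Gregorian offset here is 12 days (Julian trailing).
3 September 1800 Julian + 12 days → 15 September 1800 Gregorian.

September 15, 1800 CE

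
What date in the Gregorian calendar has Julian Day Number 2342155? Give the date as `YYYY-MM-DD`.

Counting from JDN 2299161 = 15 Oct 1582 gives an offset of 42994 days.

1700-07-02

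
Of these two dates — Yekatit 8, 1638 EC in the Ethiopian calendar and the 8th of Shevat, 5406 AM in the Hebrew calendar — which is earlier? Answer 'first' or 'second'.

second

First date → JDN 2322292; second date → JDN 2322273.
JDN 2322273 < JDN 2322292, so the second date is earlier.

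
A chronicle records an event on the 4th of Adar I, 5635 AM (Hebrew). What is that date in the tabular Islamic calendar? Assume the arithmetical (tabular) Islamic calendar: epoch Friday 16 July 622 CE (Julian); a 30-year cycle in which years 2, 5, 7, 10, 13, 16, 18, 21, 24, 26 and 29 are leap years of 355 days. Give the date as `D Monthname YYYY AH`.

The source date corresponds to 9 February 1875 in the Gregorian calendar (JDN 2405929).
That day falls on 3 Muharram 1292 AH in the tabular Islamic calendar.

3 Muharram 1292 AH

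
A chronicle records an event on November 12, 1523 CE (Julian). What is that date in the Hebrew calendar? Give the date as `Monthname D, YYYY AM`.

Kislev 5, 5284 AM

Julian Day Number of the source date = 2277649.
Converting JDN 2277649 to the Hebrew calendar gives 5 Kislev 5284 AM.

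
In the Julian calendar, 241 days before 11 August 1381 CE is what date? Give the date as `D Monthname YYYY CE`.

13 December 1380 CE

The starting date is JDN 2225691; 2225691 − 241 = 2225450.
JDN 2225450 corresponds to 13 December 1380 CE.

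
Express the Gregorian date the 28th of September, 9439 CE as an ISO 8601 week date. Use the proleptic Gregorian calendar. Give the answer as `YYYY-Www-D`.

9439-W39-6

The weekday is Saturday (ISO weekday 6).
That Saturday belongs to ISO week 39 of ISO year 9439.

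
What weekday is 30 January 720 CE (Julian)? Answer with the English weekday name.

Equivalently 3 February 720 Gregorian, JDN 1984067.
1984067 ≡ 1 (mod 7); counting from Monday = 0 gives Tuesday.

Tuesday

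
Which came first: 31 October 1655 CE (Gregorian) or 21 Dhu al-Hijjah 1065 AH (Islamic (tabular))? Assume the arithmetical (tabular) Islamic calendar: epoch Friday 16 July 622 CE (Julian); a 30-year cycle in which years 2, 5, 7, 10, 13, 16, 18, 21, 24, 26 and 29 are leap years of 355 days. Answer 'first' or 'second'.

second

Converting both to JDN: 2325840 vs 2325831; the smaller is the second.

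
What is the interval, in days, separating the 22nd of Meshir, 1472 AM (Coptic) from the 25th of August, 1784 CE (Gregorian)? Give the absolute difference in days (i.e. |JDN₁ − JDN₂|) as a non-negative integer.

10406

JDN of the first date = 2362484.
JDN of the second date = 2372890.
|2372890 − 2362484| = 10406.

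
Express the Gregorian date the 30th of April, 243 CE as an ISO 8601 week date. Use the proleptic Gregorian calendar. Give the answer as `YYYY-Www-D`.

The weekday is Sunday (ISO weekday 7).
That Sunday belongs to ISO week 17 of ISO year 243.

0243-W17-7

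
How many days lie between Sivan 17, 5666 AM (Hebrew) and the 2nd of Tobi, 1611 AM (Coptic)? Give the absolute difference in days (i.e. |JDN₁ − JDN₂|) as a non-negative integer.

First date → JDN 2417372; second date → JDN 2413203.
The interval is |2417372 − 2413203| = 4169 days.

4169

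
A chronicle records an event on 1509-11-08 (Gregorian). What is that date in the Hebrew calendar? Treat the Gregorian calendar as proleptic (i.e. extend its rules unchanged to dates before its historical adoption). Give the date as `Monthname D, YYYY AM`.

Cheshvan 15, 5270 AM

Both dates share Julian Day Number 2272522; in the Hebrew calendar that is 15 Cheshvan 5270 AM.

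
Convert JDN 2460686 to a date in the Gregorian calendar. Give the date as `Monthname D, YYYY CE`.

Counting from JDN 2299161 = 15 Oct 1582 gives an offset of 161525 days.

January 10, 2025 CE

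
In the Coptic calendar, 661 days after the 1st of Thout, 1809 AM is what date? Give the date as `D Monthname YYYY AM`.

27 Paoni 1810 AM

Counting 661 days forward from JDN 2485402 reaches JDN 2486063, which is 27 Paoni 1810 AM.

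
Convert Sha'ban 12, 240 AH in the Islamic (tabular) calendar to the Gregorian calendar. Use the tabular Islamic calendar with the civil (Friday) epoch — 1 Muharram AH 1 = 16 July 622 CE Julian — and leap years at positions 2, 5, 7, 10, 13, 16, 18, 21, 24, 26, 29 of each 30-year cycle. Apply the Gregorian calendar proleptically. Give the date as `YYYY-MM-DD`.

0855-01-10

Julian Day Number of the source date = 2033352.
Converting JDN 2033352 to the Gregorian calendar gives 10 January 855 CE.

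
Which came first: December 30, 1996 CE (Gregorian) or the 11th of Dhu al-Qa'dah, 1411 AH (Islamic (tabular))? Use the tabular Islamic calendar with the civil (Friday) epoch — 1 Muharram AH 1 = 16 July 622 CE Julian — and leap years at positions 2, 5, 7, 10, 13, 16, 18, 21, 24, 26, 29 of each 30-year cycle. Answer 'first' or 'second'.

second

The two dates have Julian Day Numbers 2450448 and 2448402 respectively.
Since 2448402 < 2450448, the second date comes first.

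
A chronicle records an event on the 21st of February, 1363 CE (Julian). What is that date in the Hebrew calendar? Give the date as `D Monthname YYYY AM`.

7 Adar 5123 AM

Julian Day Number of the source date = 2218945.
Converting JDN 2218945 to the Hebrew calendar gives 7 Adar 5123 AM.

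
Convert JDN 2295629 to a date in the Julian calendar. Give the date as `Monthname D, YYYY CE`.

February 2, 1573 CE

The proleptic Gregorian equivalent of JDN 2295629 is 12 February 1573.
In the Julian calendar that day is February 2, 1573 CE.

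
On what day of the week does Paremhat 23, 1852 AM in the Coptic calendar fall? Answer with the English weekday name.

Monday

This is JDN 2501310 (2 April 2136 Gregorian).
Since JDN mod 7 = 0 (0 = Monday), the day is Monday.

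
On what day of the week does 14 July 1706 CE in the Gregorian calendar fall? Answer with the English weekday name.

Wednesday

Since JDN mod 7 = 2 (0 = Monday), the day is Wednesday.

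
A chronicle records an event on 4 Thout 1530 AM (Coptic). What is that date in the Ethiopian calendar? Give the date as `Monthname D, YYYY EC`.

Julian Day Number of the source date = 2383500.
Converting JDN 2383500 to the Ethiopian calendar gives 4 Meskerem 1806 EC.

Meskerem 4, 1806 EC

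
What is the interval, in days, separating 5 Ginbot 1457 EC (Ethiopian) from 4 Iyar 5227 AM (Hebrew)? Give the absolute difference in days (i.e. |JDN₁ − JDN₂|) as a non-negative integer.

709

First date → JDN 2256269; second date → JDN 2256978.
The interval is |2256269 − 2256978| = 709 days.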